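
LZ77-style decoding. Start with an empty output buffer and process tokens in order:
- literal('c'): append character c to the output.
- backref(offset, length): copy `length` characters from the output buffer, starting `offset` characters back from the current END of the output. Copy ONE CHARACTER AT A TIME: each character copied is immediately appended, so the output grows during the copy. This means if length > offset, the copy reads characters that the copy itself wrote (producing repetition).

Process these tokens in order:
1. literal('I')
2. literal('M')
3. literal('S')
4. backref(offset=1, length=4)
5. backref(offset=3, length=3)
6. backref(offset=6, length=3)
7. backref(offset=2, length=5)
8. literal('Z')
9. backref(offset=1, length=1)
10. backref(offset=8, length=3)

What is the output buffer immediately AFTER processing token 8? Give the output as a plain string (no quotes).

Answer: IMSSSSSSSSSSSSSSSSZ

Derivation:
Token 1: literal('I'). Output: "I"
Token 2: literal('M'). Output: "IM"
Token 3: literal('S'). Output: "IMS"
Token 4: backref(off=1, len=4) (overlapping!). Copied 'SSSS' from pos 2. Output: "IMSSSSS"
Token 5: backref(off=3, len=3). Copied 'SSS' from pos 4. Output: "IMSSSSSSSS"
Token 6: backref(off=6, len=3). Copied 'SSS' from pos 4. Output: "IMSSSSSSSSSSS"
Token 7: backref(off=2, len=5) (overlapping!). Copied 'SSSSS' from pos 11. Output: "IMSSSSSSSSSSSSSSSS"
Token 8: literal('Z'). Output: "IMSSSSSSSSSSSSSSSSZ"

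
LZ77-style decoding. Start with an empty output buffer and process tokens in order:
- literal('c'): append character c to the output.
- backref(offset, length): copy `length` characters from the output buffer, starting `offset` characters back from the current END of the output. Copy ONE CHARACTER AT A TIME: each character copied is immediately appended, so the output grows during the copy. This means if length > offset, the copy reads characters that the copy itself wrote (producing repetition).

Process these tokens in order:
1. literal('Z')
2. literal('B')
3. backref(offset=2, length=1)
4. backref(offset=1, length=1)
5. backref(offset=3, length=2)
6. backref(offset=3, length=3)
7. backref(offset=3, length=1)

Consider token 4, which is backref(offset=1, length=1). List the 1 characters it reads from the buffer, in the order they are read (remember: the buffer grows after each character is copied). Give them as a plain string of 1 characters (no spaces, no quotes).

Answer: Z

Derivation:
Token 1: literal('Z'). Output: "Z"
Token 2: literal('B'). Output: "ZB"
Token 3: backref(off=2, len=1). Copied 'Z' from pos 0. Output: "ZBZ"
Token 4: backref(off=1, len=1). Buffer before: "ZBZ" (len 3)
  byte 1: read out[2]='Z', append. Buffer now: "ZBZZ"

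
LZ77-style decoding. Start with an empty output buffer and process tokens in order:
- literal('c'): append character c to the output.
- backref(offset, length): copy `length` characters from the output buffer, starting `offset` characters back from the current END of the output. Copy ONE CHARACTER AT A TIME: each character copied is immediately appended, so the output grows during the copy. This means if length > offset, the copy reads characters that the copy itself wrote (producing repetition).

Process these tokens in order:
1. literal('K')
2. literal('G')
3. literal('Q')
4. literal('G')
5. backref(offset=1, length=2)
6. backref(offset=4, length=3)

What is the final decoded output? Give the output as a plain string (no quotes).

Answer: KGQGGGQGG

Derivation:
Token 1: literal('K'). Output: "K"
Token 2: literal('G'). Output: "KG"
Token 3: literal('Q'). Output: "KGQ"
Token 4: literal('G'). Output: "KGQG"
Token 5: backref(off=1, len=2) (overlapping!). Copied 'GG' from pos 3. Output: "KGQGGG"
Token 6: backref(off=4, len=3). Copied 'QGG' from pos 2. Output: "KGQGGGQGG"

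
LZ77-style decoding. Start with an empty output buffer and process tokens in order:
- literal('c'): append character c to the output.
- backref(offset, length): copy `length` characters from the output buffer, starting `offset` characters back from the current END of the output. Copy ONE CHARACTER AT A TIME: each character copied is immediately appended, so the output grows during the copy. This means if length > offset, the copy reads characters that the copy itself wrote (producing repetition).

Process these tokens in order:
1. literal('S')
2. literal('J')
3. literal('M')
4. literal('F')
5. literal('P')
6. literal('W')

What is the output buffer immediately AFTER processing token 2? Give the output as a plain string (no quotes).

Answer: SJ

Derivation:
Token 1: literal('S'). Output: "S"
Token 2: literal('J'). Output: "SJ"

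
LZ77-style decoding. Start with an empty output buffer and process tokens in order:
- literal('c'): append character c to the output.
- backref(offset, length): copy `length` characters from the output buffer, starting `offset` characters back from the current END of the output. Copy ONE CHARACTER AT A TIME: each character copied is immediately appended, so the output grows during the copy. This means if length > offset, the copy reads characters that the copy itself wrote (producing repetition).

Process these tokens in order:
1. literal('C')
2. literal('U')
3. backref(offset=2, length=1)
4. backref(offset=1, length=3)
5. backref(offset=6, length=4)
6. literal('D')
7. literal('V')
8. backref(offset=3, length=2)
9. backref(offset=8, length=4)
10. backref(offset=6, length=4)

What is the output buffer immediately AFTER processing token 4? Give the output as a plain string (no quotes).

Token 1: literal('C'). Output: "C"
Token 2: literal('U'). Output: "CU"
Token 3: backref(off=2, len=1). Copied 'C' from pos 0. Output: "CUC"
Token 4: backref(off=1, len=3) (overlapping!). Copied 'CCC' from pos 2. Output: "CUCCCC"

Answer: CUCCCC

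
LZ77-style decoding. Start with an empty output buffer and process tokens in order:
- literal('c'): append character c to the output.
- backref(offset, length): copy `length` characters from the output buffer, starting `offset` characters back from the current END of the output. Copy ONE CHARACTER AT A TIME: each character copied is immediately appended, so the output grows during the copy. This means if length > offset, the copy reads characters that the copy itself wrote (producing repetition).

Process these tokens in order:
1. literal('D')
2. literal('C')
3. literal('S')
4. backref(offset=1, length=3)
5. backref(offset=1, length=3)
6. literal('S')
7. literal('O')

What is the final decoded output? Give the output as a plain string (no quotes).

Answer: DCSSSSSSSSO

Derivation:
Token 1: literal('D'). Output: "D"
Token 2: literal('C'). Output: "DC"
Token 3: literal('S'). Output: "DCS"
Token 4: backref(off=1, len=3) (overlapping!). Copied 'SSS' from pos 2. Output: "DCSSSS"
Token 5: backref(off=1, len=3) (overlapping!). Copied 'SSS' from pos 5. Output: "DCSSSSSSS"
Token 6: literal('S'). Output: "DCSSSSSSSS"
Token 7: literal('O'). Output: "DCSSSSSSSSO"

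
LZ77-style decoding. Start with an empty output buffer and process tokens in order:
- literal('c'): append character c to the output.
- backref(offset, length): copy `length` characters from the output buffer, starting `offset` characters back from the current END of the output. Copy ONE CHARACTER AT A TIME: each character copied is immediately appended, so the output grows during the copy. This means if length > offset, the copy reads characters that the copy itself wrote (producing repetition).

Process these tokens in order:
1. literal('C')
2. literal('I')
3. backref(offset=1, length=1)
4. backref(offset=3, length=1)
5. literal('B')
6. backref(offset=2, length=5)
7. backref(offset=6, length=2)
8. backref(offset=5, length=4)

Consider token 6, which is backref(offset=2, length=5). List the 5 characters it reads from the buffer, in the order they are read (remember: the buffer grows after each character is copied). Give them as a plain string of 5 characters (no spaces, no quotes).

Answer: CBCBC

Derivation:
Token 1: literal('C'). Output: "C"
Token 2: literal('I'). Output: "CI"
Token 3: backref(off=1, len=1). Copied 'I' from pos 1. Output: "CII"
Token 4: backref(off=3, len=1). Copied 'C' from pos 0. Output: "CIIC"
Token 5: literal('B'). Output: "CIICB"
Token 6: backref(off=2, len=5). Buffer before: "CIICB" (len 5)
  byte 1: read out[3]='C', append. Buffer now: "CIICBC"
  byte 2: read out[4]='B', append. Buffer now: "CIICBCB"
  byte 3: read out[5]='C', append. Buffer now: "CIICBCBC"
  byte 4: read out[6]='B', append. Buffer now: "CIICBCBCB"
  byte 5: read out[7]='C', append. Buffer now: "CIICBCBCBC"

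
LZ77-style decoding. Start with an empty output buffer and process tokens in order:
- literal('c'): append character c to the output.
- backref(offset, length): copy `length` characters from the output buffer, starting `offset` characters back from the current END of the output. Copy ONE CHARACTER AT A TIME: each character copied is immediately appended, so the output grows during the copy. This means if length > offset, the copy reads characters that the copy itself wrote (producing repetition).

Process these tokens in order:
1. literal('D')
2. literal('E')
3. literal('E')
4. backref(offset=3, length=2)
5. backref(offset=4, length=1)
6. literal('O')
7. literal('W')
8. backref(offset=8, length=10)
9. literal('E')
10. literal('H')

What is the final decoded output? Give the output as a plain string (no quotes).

Answer: DEEDEEOWDEEDEEOWDEEH

Derivation:
Token 1: literal('D'). Output: "D"
Token 2: literal('E'). Output: "DE"
Token 3: literal('E'). Output: "DEE"
Token 4: backref(off=3, len=2). Copied 'DE' from pos 0. Output: "DEEDE"
Token 5: backref(off=4, len=1). Copied 'E' from pos 1. Output: "DEEDEE"
Token 6: literal('O'). Output: "DEEDEEO"
Token 7: literal('W'). Output: "DEEDEEOW"
Token 8: backref(off=8, len=10) (overlapping!). Copied 'DEEDEEOWDE' from pos 0. Output: "DEEDEEOWDEEDEEOWDE"
Token 9: literal('E'). Output: "DEEDEEOWDEEDEEOWDEE"
Token 10: literal('H'). Output: "DEEDEEOWDEEDEEOWDEEH"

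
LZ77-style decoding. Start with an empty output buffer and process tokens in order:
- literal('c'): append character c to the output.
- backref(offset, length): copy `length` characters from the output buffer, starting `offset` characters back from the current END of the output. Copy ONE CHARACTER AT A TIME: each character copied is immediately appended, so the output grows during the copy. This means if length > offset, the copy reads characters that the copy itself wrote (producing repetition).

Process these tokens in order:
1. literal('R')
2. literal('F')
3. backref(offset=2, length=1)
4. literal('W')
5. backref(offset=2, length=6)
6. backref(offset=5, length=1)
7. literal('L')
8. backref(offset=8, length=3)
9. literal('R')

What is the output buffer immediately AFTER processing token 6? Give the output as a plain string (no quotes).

Token 1: literal('R'). Output: "R"
Token 2: literal('F'). Output: "RF"
Token 3: backref(off=2, len=1). Copied 'R' from pos 0. Output: "RFR"
Token 4: literal('W'). Output: "RFRW"
Token 5: backref(off=2, len=6) (overlapping!). Copied 'RWRWRW' from pos 2. Output: "RFRWRWRWRW"
Token 6: backref(off=5, len=1). Copied 'W' from pos 5. Output: "RFRWRWRWRWW"

Answer: RFRWRWRWRWW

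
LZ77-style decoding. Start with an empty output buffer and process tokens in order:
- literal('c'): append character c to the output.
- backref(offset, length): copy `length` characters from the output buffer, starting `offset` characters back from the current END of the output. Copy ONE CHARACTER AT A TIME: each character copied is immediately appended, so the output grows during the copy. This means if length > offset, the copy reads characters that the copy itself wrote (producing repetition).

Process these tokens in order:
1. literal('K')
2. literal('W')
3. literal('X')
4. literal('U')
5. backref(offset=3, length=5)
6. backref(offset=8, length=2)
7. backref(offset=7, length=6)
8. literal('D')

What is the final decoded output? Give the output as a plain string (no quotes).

Token 1: literal('K'). Output: "K"
Token 2: literal('W'). Output: "KW"
Token 3: literal('X'). Output: "KWX"
Token 4: literal('U'). Output: "KWXU"
Token 5: backref(off=3, len=5) (overlapping!). Copied 'WXUWX' from pos 1. Output: "KWXUWXUWX"
Token 6: backref(off=8, len=2). Copied 'WX' from pos 1. Output: "KWXUWXUWXWX"
Token 7: backref(off=7, len=6). Copied 'WXUWXW' from pos 4. Output: "KWXUWXUWXWXWXUWXW"
Token 8: literal('D'). Output: "KWXUWXUWXWXWXUWXWD"

Answer: KWXUWXUWXWXWXUWXWD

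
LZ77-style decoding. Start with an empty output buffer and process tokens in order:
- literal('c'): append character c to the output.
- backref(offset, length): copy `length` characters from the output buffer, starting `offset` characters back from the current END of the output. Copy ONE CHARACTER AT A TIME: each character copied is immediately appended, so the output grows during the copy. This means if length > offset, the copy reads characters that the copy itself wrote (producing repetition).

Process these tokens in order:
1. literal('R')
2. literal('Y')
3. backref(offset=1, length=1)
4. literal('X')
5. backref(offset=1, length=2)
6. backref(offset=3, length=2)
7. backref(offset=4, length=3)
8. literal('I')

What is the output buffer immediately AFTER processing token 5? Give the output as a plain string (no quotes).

Answer: RYYXXX

Derivation:
Token 1: literal('R'). Output: "R"
Token 2: literal('Y'). Output: "RY"
Token 3: backref(off=1, len=1). Copied 'Y' from pos 1. Output: "RYY"
Token 4: literal('X'). Output: "RYYX"
Token 5: backref(off=1, len=2) (overlapping!). Copied 'XX' from pos 3. Output: "RYYXXX"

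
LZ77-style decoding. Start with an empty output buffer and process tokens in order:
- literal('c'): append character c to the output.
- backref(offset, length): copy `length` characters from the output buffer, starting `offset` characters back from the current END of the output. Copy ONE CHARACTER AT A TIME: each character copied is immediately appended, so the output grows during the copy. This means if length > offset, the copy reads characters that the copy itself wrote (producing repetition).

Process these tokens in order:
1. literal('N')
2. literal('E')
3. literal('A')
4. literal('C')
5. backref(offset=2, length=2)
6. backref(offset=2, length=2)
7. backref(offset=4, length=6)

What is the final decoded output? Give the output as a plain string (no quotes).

Answer: NEACACACACACAC

Derivation:
Token 1: literal('N'). Output: "N"
Token 2: literal('E'). Output: "NE"
Token 3: literal('A'). Output: "NEA"
Token 4: literal('C'). Output: "NEAC"
Token 5: backref(off=2, len=2). Copied 'AC' from pos 2. Output: "NEACAC"
Token 6: backref(off=2, len=2). Copied 'AC' from pos 4. Output: "NEACACAC"
Token 7: backref(off=4, len=6) (overlapping!). Copied 'ACACAC' from pos 4. Output: "NEACACACACACAC"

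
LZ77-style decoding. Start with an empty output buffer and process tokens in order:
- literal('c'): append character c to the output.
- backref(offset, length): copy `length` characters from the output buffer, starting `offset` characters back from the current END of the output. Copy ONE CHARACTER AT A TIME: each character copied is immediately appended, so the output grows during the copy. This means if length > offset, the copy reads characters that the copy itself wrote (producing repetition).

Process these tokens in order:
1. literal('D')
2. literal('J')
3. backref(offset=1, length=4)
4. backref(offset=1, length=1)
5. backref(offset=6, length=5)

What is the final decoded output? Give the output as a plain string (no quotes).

Token 1: literal('D'). Output: "D"
Token 2: literal('J'). Output: "DJ"
Token 3: backref(off=1, len=4) (overlapping!). Copied 'JJJJ' from pos 1. Output: "DJJJJJ"
Token 4: backref(off=1, len=1). Copied 'J' from pos 5. Output: "DJJJJJJ"
Token 5: backref(off=6, len=5). Copied 'JJJJJ' from pos 1. Output: "DJJJJJJJJJJJ"

Answer: DJJJJJJJJJJJ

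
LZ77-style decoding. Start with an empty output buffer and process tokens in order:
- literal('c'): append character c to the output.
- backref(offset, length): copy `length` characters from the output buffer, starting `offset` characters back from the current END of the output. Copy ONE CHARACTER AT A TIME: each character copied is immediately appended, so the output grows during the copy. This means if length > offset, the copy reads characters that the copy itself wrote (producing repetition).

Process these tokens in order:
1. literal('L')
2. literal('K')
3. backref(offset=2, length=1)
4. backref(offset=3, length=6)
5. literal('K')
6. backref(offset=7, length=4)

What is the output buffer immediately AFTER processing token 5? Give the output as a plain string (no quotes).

Answer: LKLLKLLKLK

Derivation:
Token 1: literal('L'). Output: "L"
Token 2: literal('K'). Output: "LK"
Token 3: backref(off=2, len=1). Copied 'L' from pos 0. Output: "LKL"
Token 4: backref(off=3, len=6) (overlapping!). Copied 'LKLLKL' from pos 0. Output: "LKLLKLLKL"
Token 5: literal('K'). Output: "LKLLKLLKLK"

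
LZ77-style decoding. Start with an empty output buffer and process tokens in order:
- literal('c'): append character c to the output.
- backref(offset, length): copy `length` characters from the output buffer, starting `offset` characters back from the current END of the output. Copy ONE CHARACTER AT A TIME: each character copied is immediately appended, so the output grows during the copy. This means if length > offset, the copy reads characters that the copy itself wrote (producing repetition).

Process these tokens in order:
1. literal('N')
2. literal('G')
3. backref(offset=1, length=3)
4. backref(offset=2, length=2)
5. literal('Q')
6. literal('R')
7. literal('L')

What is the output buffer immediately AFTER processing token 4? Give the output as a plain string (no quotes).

Token 1: literal('N'). Output: "N"
Token 2: literal('G'). Output: "NG"
Token 3: backref(off=1, len=3) (overlapping!). Copied 'GGG' from pos 1. Output: "NGGGG"
Token 4: backref(off=2, len=2). Copied 'GG' from pos 3. Output: "NGGGGGG"

Answer: NGGGGGG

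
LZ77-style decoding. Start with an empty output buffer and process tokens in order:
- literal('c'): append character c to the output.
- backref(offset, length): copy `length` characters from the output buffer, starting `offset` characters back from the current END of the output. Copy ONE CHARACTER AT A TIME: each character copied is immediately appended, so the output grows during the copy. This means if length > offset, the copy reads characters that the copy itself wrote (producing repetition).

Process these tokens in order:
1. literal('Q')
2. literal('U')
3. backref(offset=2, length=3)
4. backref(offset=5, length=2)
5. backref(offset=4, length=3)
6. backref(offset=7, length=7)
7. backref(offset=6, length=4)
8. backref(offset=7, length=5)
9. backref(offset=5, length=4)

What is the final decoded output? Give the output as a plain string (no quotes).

Token 1: literal('Q'). Output: "Q"
Token 2: literal('U'). Output: "QU"
Token 3: backref(off=2, len=3) (overlapping!). Copied 'QUQ' from pos 0. Output: "QUQUQ"
Token 4: backref(off=5, len=2). Copied 'QU' from pos 0. Output: "QUQUQQU"
Token 5: backref(off=4, len=3). Copied 'UQQ' from pos 3. Output: "QUQUQQUUQQ"
Token 6: backref(off=7, len=7). Copied 'UQQUUQQ' from pos 3. Output: "QUQUQQUUQQUQQUUQQ"
Token 7: backref(off=6, len=4). Copied 'QQUU' from pos 11. Output: "QUQUQQUUQQUQQUUQQQQUU"
Token 8: backref(off=7, len=5). Copied 'UQQQQ' from pos 14. Output: "QUQUQQUUQQUQQUUQQQQUUUQQQQ"
Token 9: backref(off=5, len=4). Copied 'UQQQ' from pos 21. Output: "QUQUQQUUQQUQQUUQQQQUUUQQQQUQQQ"

Answer: QUQUQQUUQQUQQUUQQQQUUUQQQQUQQQ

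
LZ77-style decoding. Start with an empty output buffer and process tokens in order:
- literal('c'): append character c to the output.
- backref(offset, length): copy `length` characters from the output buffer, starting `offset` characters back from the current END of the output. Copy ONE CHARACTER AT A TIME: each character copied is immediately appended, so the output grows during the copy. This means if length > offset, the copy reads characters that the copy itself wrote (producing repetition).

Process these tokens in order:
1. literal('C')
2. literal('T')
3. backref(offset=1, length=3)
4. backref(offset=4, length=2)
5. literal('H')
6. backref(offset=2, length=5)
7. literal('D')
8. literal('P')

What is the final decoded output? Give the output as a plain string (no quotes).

Token 1: literal('C'). Output: "C"
Token 2: literal('T'). Output: "CT"
Token 3: backref(off=1, len=3) (overlapping!). Copied 'TTT' from pos 1. Output: "CTTTT"
Token 4: backref(off=4, len=2). Copied 'TT' from pos 1. Output: "CTTTTTT"
Token 5: literal('H'). Output: "CTTTTTTH"
Token 6: backref(off=2, len=5) (overlapping!). Copied 'THTHT' from pos 6. Output: "CTTTTTTHTHTHT"
Token 7: literal('D'). Output: "CTTTTTTHTHTHTD"
Token 8: literal('P'). Output: "CTTTTTTHTHTHTDP"

Answer: CTTTTTTHTHTHTDP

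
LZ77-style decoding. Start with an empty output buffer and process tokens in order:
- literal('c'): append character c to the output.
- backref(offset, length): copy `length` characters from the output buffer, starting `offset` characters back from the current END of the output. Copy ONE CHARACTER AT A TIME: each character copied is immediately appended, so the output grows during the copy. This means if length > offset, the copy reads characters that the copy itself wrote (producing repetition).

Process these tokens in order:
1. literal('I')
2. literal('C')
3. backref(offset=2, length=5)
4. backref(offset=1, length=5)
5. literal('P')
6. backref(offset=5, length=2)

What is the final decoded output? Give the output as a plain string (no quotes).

Answer: ICICICIIIIIIPII

Derivation:
Token 1: literal('I'). Output: "I"
Token 2: literal('C'). Output: "IC"
Token 3: backref(off=2, len=5) (overlapping!). Copied 'ICICI' from pos 0. Output: "ICICICI"
Token 4: backref(off=1, len=5) (overlapping!). Copied 'IIIII' from pos 6. Output: "ICICICIIIIII"
Token 5: literal('P'). Output: "ICICICIIIIIIP"
Token 6: backref(off=5, len=2). Copied 'II' from pos 8. Output: "ICICICIIIIIIPII"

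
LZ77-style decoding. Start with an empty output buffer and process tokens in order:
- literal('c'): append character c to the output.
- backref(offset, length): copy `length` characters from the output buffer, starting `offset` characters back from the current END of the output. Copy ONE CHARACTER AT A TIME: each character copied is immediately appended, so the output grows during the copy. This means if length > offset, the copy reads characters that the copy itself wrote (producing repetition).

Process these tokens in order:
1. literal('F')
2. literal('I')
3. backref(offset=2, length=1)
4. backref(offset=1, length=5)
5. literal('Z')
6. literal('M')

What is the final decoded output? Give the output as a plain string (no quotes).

Answer: FIFFFFFFZM

Derivation:
Token 1: literal('F'). Output: "F"
Token 2: literal('I'). Output: "FI"
Token 3: backref(off=2, len=1). Copied 'F' from pos 0. Output: "FIF"
Token 4: backref(off=1, len=5) (overlapping!). Copied 'FFFFF' from pos 2. Output: "FIFFFFFF"
Token 5: literal('Z'). Output: "FIFFFFFFZ"
Token 6: literal('M'). Output: "FIFFFFFFZM"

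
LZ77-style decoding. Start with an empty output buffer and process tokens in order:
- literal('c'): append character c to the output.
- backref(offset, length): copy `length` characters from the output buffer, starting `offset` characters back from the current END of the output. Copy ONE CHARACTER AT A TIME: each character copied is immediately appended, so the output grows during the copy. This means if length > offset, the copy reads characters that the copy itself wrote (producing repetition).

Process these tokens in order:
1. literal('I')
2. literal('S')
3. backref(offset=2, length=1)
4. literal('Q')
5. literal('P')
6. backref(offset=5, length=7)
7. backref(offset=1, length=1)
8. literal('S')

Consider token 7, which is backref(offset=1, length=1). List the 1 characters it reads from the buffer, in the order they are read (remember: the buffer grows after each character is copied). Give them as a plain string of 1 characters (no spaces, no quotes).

Answer: S

Derivation:
Token 1: literal('I'). Output: "I"
Token 2: literal('S'). Output: "IS"
Token 3: backref(off=2, len=1). Copied 'I' from pos 0. Output: "ISI"
Token 4: literal('Q'). Output: "ISIQ"
Token 5: literal('P'). Output: "ISIQP"
Token 6: backref(off=5, len=7) (overlapping!). Copied 'ISIQPIS' from pos 0. Output: "ISIQPISIQPIS"
Token 7: backref(off=1, len=1). Buffer before: "ISIQPISIQPIS" (len 12)
  byte 1: read out[11]='S', append. Buffer now: "ISIQPISIQPISS"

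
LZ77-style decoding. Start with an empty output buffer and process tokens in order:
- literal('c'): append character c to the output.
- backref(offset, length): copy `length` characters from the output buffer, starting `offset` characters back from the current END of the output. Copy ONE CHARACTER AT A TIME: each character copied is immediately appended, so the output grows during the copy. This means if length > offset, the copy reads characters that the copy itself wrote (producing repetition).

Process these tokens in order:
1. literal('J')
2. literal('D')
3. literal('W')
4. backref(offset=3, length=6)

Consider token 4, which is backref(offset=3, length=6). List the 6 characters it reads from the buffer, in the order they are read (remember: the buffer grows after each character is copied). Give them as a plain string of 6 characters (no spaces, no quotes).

Answer: JDWJDW

Derivation:
Token 1: literal('J'). Output: "J"
Token 2: literal('D'). Output: "JD"
Token 3: literal('W'). Output: "JDW"
Token 4: backref(off=3, len=6). Buffer before: "JDW" (len 3)
  byte 1: read out[0]='J', append. Buffer now: "JDWJ"
  byte 2: read out[1]='D', append. Buffer now: "JDWJD"
  byte 3: read out[2]='W', append. Buffer now: "JDWJDW"
  byte 4: read out[3]='J', append. Buffer now: "JDWJDWJ"
  byte 5: read out[4]='D', append. Buffer now: "JDWJDWJD"
  byte 6: read out[5]='W', append. Buffer now: "JDWJDWJDW"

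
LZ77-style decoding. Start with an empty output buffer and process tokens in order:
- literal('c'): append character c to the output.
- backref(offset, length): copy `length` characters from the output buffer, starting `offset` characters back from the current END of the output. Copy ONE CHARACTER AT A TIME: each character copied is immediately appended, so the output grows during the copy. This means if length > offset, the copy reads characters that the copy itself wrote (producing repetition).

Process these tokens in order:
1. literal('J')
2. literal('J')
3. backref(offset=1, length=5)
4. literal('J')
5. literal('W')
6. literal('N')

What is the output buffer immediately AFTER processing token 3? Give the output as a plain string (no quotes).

Token 1: literal('J'). Output: "J"
Token 2: literal('J'). Output: "JJ"
Token 3: backref(off=1, len=5) (overlapping!). Copied 'JJJJJ' from pos 1. Output: "JJJJJJJ"

Answer: JJJJJJJ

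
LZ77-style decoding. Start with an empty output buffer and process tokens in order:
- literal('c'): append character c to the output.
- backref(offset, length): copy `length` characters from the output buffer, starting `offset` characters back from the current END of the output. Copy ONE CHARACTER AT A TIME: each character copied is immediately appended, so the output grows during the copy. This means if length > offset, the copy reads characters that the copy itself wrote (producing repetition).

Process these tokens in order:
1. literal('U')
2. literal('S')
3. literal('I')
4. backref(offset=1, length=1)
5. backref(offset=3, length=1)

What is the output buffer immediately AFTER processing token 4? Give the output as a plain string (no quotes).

Token 1: literal('U'). Output: "U"
Token 2: literal('S'). Output: "US"
Token 3: literal('I'). Output: "USI"
Token 4: backref(off=1, len=1). Copied 'I' from pos 2. Output: "USII"

Answer: USII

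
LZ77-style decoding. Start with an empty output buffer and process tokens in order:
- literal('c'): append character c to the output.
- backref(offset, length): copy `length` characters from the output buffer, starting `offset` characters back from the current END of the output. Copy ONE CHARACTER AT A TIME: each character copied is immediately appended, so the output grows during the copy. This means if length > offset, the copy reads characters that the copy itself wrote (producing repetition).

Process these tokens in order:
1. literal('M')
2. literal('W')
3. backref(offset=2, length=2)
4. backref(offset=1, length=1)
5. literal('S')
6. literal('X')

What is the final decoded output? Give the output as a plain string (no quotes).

Token 1: literal('M'). Output: "M"
Token 2: literal('W'). Output: "MW"
Token 3: backref(off=2, len=2). Copied 'MW' from pos 0. Output: "MWMW"
Token 4: backref(off=1, len=1). Copied 'W' from pos 3. Output: "MWMWW"
Token 5: literal('S'). Output: "MWMWWS"
Token 6: literal('X'). Output: "MWMWWSX"

Answer: MWMWWSX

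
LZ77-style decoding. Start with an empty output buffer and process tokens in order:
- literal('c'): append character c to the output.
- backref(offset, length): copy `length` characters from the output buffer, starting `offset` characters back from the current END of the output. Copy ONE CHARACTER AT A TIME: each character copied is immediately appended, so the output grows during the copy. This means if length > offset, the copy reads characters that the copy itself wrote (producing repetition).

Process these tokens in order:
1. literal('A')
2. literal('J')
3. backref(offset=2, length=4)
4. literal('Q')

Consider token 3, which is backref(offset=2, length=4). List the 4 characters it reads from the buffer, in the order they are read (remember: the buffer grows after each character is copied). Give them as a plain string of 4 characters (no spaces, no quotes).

Token 1: literal('A'). Output: "A"
Token 2: literal('J'). Output: "AJ"
Token 3: backref(off=2, len=4). Buffer before: "AJ" (len 2)
  byte 1: read out[0]='A', append. Buffer now: "AJA"
  byte 2: read out[1]='J', append. Buffer now: "AJAJ"
  byte 3: read out[2]='A', append. Buffer now: "AJAJA"
  byte 4: read out[3]='J', append. Buffer now: "AJAJAJ"

Answer: AJAJ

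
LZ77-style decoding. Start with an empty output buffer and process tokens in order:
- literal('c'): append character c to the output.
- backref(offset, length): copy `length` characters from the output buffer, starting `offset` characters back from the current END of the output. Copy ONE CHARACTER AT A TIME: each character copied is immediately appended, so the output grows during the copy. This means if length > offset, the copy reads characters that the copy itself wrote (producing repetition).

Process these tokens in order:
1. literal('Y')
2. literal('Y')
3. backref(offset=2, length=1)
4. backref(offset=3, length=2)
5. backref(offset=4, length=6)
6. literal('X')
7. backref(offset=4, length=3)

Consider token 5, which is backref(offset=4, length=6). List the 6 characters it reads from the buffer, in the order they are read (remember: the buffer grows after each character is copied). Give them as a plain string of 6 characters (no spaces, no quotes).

Token 1: literal('Y'). Output: "Y"
Token 2: literal('Y'). Output: "YY"
Token 3: backref(off=2, len=1). Copied 'Y' from pos 0. Output: "YYY"
Token 4: backref(off=3, len=2). Copied 'YY' from pos 0. Output: "YYYYY"
Token 5: backref(off=4, len=6). Buffer before: "YYYYY" (len 5)
  byte 1: read out[1]='Y', append. Buffer now: "YYYYYY"
  byte 2: read out[2]='Y', append. Buffer now: "YYYYYYY"
  byte 3: read out[3]='Y', append. Buffer now: "YYYYYYYY"
  byte 4: read out[4]='Y', append. Buffer now: "YYYYYYYYY"
  byte 5: read out[5]='Y', append. Buffer now: "YYYYYYYYYY"
  byte 6: read out[6]='Y', append. Buffer now: "YYYYYYYYYYY"

Answer: YYYYYY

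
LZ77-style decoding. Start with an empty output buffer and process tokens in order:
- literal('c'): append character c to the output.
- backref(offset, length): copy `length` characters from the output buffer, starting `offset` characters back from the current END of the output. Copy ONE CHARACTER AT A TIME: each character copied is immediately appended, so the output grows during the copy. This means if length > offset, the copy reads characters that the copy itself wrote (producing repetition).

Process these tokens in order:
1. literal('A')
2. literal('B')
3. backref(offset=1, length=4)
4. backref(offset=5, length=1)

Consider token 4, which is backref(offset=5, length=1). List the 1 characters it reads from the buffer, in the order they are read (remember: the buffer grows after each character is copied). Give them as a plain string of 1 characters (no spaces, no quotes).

Answer: B

Derivation:
Token 1: literal('A'). Output: "A"
Token 2: literal('B'). Output: "AB"
Token 3: backref(off=1, len=4) (overlapping!). Copied 'BBBB' from pos 1. Output: "ABBBBB"
Token 4: backref(off=5, len=1). Buffer before: "ABBBBB" (len 6)
  byte 1: read out[1]='B', append. Buffer now: "ABBBBBB"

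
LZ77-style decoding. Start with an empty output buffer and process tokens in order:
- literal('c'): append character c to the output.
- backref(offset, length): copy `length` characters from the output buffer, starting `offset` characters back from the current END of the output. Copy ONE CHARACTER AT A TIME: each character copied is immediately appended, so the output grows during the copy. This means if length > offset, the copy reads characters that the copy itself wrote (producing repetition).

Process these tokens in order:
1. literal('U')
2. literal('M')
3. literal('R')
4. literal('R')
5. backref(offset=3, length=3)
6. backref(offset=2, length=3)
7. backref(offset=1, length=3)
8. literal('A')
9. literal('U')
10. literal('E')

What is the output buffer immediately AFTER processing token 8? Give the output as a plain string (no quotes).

Answer: UMRRMRRRRRRRRA

Derivation:
Token 1: literal('U'). Output: "U"
Token 2: literal('M'). Output: "UM"
Token 3: literal('R'). Output: "UMR"
Token 4: literal('R'). Output: "UMRR"
Token 5: backref(off=3, len=3). Copied 'MRR' from pos 1. Output: "UMRRMRR"
Token 6: backref(off=2, len=3) (overlapping!). Copied 'RRR' from pos 5. Output: "UMRRMRRRRR"
Token 7: backref(off=1, len=3) (overlapping!). Copied 'RRR' from pos 9. Output: "UMRRMRRRRRRRR"
Token 8: literal('A'). Output: "UMRRMRRRRRRRRA"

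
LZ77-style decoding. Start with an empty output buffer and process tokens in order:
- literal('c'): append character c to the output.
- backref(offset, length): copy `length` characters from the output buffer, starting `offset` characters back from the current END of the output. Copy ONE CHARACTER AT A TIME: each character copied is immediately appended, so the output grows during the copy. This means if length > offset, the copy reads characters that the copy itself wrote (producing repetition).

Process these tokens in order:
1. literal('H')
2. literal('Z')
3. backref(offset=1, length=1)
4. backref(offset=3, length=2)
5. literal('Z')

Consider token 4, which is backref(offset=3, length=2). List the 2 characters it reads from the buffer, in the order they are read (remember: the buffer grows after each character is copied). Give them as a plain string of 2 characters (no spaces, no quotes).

Answer: HZ

Derivation:
Token 1: literal('H'). Output: "H"
Token 2: literal('Z'). Output: "HZ"
Token 3: backref(off=1, len=1). Copied 'Z' from pos 1. Output: "HZZ"
Token 4: backref(off=3, len=2). Buffer before: "HZZ" (len 3)
  byte 1: read out[0]='H', append. Buffer now: "HZZH"
  byte 2: read out[1]='Z', append. Buffer now: "HZZHZ"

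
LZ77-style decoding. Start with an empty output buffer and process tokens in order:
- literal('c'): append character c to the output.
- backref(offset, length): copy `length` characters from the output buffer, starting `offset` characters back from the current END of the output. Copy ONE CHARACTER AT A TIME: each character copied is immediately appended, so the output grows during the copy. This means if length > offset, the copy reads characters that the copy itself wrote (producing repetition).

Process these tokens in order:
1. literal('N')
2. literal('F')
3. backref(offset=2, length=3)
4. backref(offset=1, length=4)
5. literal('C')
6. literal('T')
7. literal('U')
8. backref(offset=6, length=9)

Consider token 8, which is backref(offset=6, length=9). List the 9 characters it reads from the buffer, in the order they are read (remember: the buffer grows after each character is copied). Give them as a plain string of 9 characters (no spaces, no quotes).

Answer: NNNCTUNNN

Derivation:
Token 1: literal('N'). Output: "N"
Token 2: literal('F'). Output: "NF"
Token 3: backref(off=2, len=3) (overlapping!). Copied 'NFN' from pos 0. Output: "NFNFN"
Token 4: backref(off=1, len=4) (overlapping!). Copied 'NNNN' from pos 4. Output: "NFNFNNNNN"
Token 5: literal('C'). Output: "NFNFNNNNNC"
Token 6: literal('T'). Output: "NFNFNNNNNCT"
Token 7: literal('U'). Output: "NFNFNNNNNCTU"
Token 8: backref(off=6, len=9). Buffer before: "NFNFNNNNNCTU" (len 12)
  byte 1: read out[6]='N', append. Buffer now: "NFNFNNNNNCTUN"
  byte 2: read out[7]='N', append. Buffer now: "NFNFNNNNNCTUNN"
  byte 3: read out[8]='N', append. Buffer now: "NFNFNNNNNCTUNNN"
  byte 4: read out[9]='C', append. Buffer now: "NFNFNNNNNCTUNNNC"
  byte 5: read out[10]='T', append. Buffer now: "NFNFNNNNNCTUNNNCT"
  byte 6: read out[11]='U', append. Buffer now: "NFNFNNNNNCTUNNNCTU"
  byte 7: read out[12]='N', append. Buffer now: "NFNFNNNNNCTUNNNCTUN"
  byte 8: read out[13]='N', append. Buffer now: "NFNFNNNNNCTUNNNCTUNN"
  byte 9: read out[14]='N', append. Buffer now: "NFNFNNNNNCTUNNNCTUNNN"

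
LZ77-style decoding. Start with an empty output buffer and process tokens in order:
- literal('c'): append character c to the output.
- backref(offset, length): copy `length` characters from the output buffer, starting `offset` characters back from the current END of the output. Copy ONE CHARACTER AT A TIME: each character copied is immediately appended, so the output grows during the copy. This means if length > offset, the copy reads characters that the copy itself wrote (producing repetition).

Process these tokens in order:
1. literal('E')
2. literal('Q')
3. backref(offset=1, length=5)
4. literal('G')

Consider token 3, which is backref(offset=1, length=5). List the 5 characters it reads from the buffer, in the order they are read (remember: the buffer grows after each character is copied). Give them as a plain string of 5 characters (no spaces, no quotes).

Token 1: literal('E'). Output: "E"
Token 2: literal('Q'). Output: "EQ"
Token 3: backref(off=1, len=5). Buffer before: "EQ" (len 2)
  byte 1: read out[1]='Q', append. Buffer now: "EQQ"
  byte 2: read out[2]='Q', append. Buffer now: "EQQQ"
  byte 3: read out[3]='Q', append. Buffer now: "EQQQQ"
  byte 4: read out[4]='Q', append. Buffer now: "EQQQQQ"
  byte 5: read out[5]='Q', append. Buffer now: "EQQQQQQ"

Answer: QQQQQ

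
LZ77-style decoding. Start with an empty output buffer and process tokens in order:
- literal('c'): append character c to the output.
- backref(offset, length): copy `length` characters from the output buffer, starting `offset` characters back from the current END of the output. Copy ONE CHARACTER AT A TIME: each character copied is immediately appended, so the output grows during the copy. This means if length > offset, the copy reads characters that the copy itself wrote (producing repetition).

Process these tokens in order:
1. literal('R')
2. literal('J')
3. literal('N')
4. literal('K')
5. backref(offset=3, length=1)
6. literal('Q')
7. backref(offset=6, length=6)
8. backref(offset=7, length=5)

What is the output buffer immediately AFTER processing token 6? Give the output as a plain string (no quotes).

Answer: RJNKJQ

Derivation:
Token 1: literal('R'). Output: "R"
Token 2: literal('J'). Output: "RJ"
Token 3: literal('N'). Output: "RJN"
Token 4: literal('K'). Output: "RJNK"
Token 5: backref(off=3, len=1). Copied 'J' from pos 1. Output: "RJNKJ"
Token 6: literal('Q'). Output: "RJNKJQ"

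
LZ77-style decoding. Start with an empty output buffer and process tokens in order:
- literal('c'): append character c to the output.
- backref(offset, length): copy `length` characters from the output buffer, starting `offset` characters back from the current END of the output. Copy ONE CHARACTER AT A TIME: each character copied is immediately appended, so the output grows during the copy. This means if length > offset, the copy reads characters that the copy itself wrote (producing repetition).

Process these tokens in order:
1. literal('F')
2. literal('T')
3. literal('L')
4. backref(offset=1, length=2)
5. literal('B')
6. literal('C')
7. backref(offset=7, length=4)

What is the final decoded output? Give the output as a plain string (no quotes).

Token 1: literal('F'). Output: "F"
Token 2: literal('T'). Output: "FT"
Token 3: literal('L'). Output: "FTL"
Token 4: backref(off=1, len=2) (overlapping!). Copied 'LL' from pos 2. Output: "FTLLL"
Token 5: literal('B'). Output: "FTLLLB"
Token 6: literal('C'). Output: "FTLLLBC"
Token 7: backref(off=7, len=4). Copied 'FTLL' from pos 0. Output: "FTLLLBCFTLL"

Answer: FTLLLBCFTLL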